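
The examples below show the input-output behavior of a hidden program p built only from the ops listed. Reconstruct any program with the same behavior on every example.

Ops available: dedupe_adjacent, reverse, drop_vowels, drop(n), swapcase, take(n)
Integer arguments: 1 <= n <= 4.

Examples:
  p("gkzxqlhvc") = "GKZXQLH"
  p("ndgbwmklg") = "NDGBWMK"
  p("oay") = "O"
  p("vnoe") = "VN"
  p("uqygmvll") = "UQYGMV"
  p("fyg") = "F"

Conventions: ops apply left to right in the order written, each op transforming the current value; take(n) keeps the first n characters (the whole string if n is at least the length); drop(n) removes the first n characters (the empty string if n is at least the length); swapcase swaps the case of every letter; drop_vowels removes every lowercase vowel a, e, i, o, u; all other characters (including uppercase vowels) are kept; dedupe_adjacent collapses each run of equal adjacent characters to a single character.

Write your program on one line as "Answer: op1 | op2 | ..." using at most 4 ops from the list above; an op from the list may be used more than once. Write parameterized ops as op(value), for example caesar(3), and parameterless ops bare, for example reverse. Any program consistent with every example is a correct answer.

reverse | drop(2) | swapcase | reverse

Check, running the answer program on each example:
  "gkzxqlhvc" -> "cvhlqxzkg" -> "hlqxzkg" -> "HLQXZKG" -> "GKZXQLH"
  "ndgbwmklg" -> "glkmwbgdn" -> "kmwbgdn" -> "KMWBGDN" -> "NDGBWMK"
  "oay" -> "yao" -> "o" -> "O" -> "O"
  "vnoe" -> "eonv" -> "nv" -> "NV" -> "VN"
  "uqygmvll" -> "llvmgyqu" -> "vmgyqu" -> "VMGYQU" -> "UQYGMV"
  "fyg" -> "gyf" -> "f" -> "F" -> "F"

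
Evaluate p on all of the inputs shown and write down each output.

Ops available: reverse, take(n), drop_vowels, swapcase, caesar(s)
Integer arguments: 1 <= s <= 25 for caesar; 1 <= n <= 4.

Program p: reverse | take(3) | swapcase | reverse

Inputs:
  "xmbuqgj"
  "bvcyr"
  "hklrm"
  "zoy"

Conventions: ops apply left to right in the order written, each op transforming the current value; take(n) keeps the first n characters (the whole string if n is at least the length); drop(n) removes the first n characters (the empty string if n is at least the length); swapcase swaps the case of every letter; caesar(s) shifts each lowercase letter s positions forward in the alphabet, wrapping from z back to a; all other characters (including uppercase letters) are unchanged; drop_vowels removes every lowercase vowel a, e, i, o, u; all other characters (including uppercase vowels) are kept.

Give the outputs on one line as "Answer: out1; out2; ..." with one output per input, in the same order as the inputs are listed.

"QGJ"; "CYR"; "LRM"; "ZOY"

Execution, op by op:
  "xmbuqgj" -> "jgqubmx" -> "jgq" -> "JGQ" -> "QGJ"
  "bvcyr" -> "rycvb" -> "ryc" -> "RYC" -> "CYR"
  "hklrm" -> "mrlkh" -> "mrl" -> "MRL" -> "LRM"
  "zoy" -> "yoz" -> "yoz" -> "YOZ" -> "ZOY"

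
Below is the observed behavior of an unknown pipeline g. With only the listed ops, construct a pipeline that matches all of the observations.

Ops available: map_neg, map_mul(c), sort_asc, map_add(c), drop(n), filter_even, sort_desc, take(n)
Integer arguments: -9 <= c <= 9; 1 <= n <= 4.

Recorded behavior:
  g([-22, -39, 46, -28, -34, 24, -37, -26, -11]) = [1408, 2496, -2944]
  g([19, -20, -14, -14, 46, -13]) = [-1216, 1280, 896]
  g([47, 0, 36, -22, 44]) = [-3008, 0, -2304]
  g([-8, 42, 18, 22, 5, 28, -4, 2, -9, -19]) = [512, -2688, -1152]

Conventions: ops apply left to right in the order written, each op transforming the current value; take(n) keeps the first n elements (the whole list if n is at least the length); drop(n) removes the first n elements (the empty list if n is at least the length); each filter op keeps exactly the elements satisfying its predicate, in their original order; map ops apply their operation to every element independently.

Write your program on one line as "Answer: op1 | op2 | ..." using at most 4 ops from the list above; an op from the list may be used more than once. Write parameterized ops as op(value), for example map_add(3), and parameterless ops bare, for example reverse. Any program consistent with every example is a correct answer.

map_mul(8) | take(3) | map_mul(-8)

Check, running the answer program on each example:
  [-22, -39, 46, -28, -34, 24, -37, -26, -11] -> [-176, -312, 368, -224, -272, 192, -296, -208, -88] -> [-176, -312, 368] -> [1408, 2496, -2944]
  [19, -20, -14, -14, 46, -13] -> [152, -160, -112, -112, 368, -104] -> [152, -160, -112] -> [-1216, 1280, 896]
  [47, 0, 36, -22, 44] -> [376, 0, 288, -176, 352] -> [376, 0, 288] -> [-3008, 0, -2304]
  [-8, 42, 18, 22, 5, 28, -4, 2, -9, -19] -> [-64, 336, 144, 176, 40, 224, -32, 16, -72, -152] -> [-64, 336, 144] -> [512, -2688, -1152]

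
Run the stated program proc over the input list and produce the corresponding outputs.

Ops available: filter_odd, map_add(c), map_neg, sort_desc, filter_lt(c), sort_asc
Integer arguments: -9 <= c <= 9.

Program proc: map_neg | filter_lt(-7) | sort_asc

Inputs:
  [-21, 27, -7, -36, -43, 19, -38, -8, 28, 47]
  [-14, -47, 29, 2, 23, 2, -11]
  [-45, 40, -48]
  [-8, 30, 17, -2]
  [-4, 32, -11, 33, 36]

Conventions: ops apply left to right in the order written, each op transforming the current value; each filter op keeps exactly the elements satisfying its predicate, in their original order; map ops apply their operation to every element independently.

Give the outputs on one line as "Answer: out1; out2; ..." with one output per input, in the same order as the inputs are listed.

[-47, -28, -27, -19]; [-29, -23]; [-40]; [-30, -17]; [-36, -33, -32]

Execution, op by op:
  [-21, 27, -7, -36, -43, 19, -38, -8, 28, 47] -> [21, -27, 7, 36, 43, -19, 38, 8, -28, -47] -> [-27, -19, -28, -47] -> [-47, -28, -27, -19]
  [-14, -47, 29, 2, 23, 2, -11] -> [14, 47, -29, -2, -23, -2, 11] -> [-29, -23] -> [-29, -23]
  [-45, 40, -48] -> [45, -40, 48] -> [-40] -> [-40]
  [-8, 30, 17, -2] -> [8, -30, -17, 2] -> [-30, -17] -> [-30, -17]
  [-4, 32, -11, 33, 36] -> [4, -32, 11, -33, -36] -> [-32, -33, -36] -> [-36, -33, -32]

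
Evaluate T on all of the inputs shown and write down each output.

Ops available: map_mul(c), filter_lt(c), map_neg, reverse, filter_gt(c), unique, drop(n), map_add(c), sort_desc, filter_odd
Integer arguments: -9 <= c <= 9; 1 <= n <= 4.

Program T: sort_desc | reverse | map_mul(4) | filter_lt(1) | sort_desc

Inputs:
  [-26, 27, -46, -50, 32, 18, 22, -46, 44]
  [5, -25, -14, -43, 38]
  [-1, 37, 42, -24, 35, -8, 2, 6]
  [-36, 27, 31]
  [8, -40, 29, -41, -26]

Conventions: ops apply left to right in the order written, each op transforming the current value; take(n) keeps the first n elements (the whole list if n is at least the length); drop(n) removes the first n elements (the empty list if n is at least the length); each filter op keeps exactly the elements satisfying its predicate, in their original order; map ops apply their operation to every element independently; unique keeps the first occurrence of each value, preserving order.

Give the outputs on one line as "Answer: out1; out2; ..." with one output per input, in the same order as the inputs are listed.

[-104, -184, -184, -200]; [-56, -100, -172]; [-4, -32, -96]; [-144]; [-104, -160, -164]

Execution, op by op:
  [-26, 27, -46, -50, 32, 18, 22, -46, 44] -> [44, 32, 27, 22, 18, -26, -46, -46, -50] -> [-50, -46, -46, -26, 18, 22, 27, 32, 44] -> [-200, -184, -184, -104, 72, 88, 108, 128, 176] -> [-200, -184, -184, -104] -> [-104, -184, -184, -200]
  [5, -25, -14, -43, 38] -> [38, 5, -14, -25, -43] -> [-43, -25, -14, 5, 38] -> [-172, -100, -56, 20, 152] -> [-172, -100, -56] -> [-56, -100, -172]
  [-1, 37, 42, -24, 35, -8, 2, 6] -> [42, 37, 35, 6, 2, -1, -8, -24] -> [-24, -8, -1, 2, 6, 35, 37, 42] -> [-96, -32, -4, 8, 24, 140, 148, 168] -> [-96, -32, -4] -> [-4, -32, -96]
  [-36, 27, 31] -> [31, 27, -36] -> [-36, 27, 31] -> [-144, 108, 124] -> [-144] -> [-144]
  [8, -40, 29, -41, -26] -> [29, 8, -26, -40, -41] -> [-41, -40, -26, 8, 29] -> [-164, -160, -104, 32, 116] -> [-164, -160, -104] -> [-104, -160, -164]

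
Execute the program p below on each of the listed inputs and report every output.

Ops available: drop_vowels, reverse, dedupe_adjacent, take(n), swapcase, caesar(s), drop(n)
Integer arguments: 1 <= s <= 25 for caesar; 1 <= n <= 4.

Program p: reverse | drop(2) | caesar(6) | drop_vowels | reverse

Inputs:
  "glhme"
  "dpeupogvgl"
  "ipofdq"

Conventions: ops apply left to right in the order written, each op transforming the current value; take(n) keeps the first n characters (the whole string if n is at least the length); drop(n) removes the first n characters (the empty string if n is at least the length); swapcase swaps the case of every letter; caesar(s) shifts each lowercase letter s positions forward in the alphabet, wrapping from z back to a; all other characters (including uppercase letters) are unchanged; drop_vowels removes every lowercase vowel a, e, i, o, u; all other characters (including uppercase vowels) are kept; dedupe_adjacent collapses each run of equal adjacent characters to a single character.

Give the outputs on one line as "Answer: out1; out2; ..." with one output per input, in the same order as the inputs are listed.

Execution, op by op:
  "glhme" -> "emhlg" -> "hlg" -> "nrm" -> "nrm" -> "mrn"
  "dpeupogvgl" -> "lgvgopuepd" -> "vgopuepd" -> "bmuvakvj" -> "bmvkvj" -> "jvkvmb"
  "ipofdq" -> "qdfopi" -> "fopi" -> "luvo" -> "lv" -> "vl"

"mrn"; "jvkvmb"; "vl"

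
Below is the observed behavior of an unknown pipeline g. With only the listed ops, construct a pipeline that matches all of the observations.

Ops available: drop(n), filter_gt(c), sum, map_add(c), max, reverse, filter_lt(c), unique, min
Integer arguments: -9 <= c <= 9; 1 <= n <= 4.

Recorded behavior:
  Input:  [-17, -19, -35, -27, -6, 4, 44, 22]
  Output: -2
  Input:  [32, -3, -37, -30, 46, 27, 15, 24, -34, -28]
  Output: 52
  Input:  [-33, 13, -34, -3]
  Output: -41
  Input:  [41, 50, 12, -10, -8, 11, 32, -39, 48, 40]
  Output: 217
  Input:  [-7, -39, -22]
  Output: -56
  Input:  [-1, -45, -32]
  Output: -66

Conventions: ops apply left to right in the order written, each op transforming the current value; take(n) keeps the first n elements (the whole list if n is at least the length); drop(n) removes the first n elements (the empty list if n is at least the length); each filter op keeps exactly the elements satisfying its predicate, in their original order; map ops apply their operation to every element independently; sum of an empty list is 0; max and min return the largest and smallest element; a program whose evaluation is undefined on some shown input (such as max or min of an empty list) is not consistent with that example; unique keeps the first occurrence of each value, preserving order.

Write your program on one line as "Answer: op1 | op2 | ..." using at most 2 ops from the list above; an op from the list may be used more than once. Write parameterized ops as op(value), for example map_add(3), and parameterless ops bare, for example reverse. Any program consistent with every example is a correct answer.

map_add(4) | sum

Check, running the answer program on each example:
  [-17, -19, -35, -27, -6, 4, 44, 22] -> [-13, -15, -31, -23, -2, 8, 48, 26] -> -2
  [32, -3, -37, -30, 46, 27, 15, 24, -34, -28] -> [36, 1, -33, -26, 50, 31, 19, 28, -30, -24] -> 52
  [-33, 13, -34, -3] -> [-29, 17, -30, 1] -> -41
  [41, 50, 12, -10, -8, 11, 32, -39, 48, 40] -> [45, 54, 16, -6, -4, 15, 36, -35, 52, 44] -> 217
  [-7, -39, -22] -> [-3, -35, -18] -> -56
  [-1, -45, -32] -> [3, -41, -28] -> -66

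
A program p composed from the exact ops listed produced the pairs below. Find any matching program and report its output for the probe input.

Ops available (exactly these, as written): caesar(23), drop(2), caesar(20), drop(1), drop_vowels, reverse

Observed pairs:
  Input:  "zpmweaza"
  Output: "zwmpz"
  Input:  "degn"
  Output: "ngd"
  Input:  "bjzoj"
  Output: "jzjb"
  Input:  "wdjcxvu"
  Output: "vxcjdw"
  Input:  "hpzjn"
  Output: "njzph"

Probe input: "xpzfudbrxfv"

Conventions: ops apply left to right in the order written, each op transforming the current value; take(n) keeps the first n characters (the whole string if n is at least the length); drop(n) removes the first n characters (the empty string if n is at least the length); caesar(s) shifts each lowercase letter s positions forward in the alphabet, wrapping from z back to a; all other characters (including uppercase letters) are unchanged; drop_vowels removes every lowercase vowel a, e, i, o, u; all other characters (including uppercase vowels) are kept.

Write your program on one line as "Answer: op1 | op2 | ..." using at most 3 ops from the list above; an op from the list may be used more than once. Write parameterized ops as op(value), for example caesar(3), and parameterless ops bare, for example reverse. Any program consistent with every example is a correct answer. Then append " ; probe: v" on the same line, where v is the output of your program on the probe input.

drop_vowels | reverse ; probe: "vfxrbdfzpx"

Check, running the answer program on each example:
  "zpmweaza" -> "zpmwz" -> "zwmpz"
  "degn" -> "dgn" -> "ngd"
  "bjzoj" -> "bjzj" -> "jzjb"
  "wdjcxvu" -> "wdjcxv" -> "vxcjdw"
  "hpzjn" -> "hpzjn" -> "njzph"
  probe: "xpzfudbrxfv" -> "xpzfdbrxfv" -> "vfxrbdfzpx"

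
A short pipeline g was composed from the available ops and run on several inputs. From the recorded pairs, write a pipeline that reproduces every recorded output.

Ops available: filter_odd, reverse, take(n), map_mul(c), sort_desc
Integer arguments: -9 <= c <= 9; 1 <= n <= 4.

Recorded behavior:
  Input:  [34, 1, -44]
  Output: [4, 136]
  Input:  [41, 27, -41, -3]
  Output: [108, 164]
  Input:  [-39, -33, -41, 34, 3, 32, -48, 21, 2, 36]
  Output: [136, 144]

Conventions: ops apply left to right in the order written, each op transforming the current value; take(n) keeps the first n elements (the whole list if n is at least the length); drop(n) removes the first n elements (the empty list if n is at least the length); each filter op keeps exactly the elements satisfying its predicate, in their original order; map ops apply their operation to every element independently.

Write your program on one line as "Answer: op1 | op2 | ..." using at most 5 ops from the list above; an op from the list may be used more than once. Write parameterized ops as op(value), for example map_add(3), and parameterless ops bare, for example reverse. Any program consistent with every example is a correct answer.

sort_desc | take(2) | reverse | map_mul(4)

Check, running the answer program on each example:
  [34, 1, -44] -> [34, 1, -44] -> [34, 1] -> [1, 34] -> [4, 136]
  [41, 27, -41, -3] -> [41, 27, -3, -41] -> [41, 27] -> [27, 41] -> [108, 164]
  [-39, -33, -41, 34, 3, 32, -48, 21, 2, 36] -> [36, 34, 32, 21, 3, 2, -33, -39, -41, -48] -> [36, 34] -> [34, 36] -> [136, 144]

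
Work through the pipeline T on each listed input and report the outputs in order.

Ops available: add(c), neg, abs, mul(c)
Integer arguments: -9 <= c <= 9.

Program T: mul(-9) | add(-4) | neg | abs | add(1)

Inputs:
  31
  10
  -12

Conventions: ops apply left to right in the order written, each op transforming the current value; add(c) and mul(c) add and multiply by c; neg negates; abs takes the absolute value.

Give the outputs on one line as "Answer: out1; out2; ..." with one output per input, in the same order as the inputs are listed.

Execution, op by op:
  31 -> -279 -> -283 -> 283 -> 283 -> 284
  10 -> -90 -> -94 -> 94 -> 94 -> 95
  -12 -> 108 -> 104 -> -104 -> 104 -> 105

284; 95; 105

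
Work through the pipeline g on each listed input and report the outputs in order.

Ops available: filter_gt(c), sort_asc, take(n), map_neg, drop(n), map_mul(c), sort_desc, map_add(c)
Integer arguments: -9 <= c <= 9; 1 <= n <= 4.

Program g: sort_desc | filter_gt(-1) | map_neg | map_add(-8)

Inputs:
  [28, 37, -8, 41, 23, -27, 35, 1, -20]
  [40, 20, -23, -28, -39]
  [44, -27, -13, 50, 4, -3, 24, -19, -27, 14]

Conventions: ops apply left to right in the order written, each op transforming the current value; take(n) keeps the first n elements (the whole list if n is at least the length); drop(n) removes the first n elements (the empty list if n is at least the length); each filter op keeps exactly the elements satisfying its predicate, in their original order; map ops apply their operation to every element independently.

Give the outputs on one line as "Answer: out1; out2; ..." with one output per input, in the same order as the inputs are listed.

Execution, op by op:
  [28, 37, -8, 41, 23, -27, 35, 1, -20] -> [41, 37, 35, 28, 23, 1, -8, -20, -27] -> [41, 37, 35, 28, 23, 1] -> [-41, -37, -35, -28, -23, -1] -> [-49, -45, -43, -36, -31, -9]
  [40, 20, -23, -28, -39] -> [40, 20, -23, -28, -39] -> [40, 20] -> [-40, -20] -> [-48, -28]
  [44, -27, -13, 50, 4, -3, 24, -19, -27, 14] -> [50, 44, 24, 14, 4, -3, -13, -19, -27, -27] -> [50, 44, 24, 14, 4] -> [-50, -44, -24, -14, -4] -> [-58, -52, -32, -22, -12]

[-49, -45, -43, -36, -31, -9]; [-48, -28]; [-58, -52, -32, -22, -12]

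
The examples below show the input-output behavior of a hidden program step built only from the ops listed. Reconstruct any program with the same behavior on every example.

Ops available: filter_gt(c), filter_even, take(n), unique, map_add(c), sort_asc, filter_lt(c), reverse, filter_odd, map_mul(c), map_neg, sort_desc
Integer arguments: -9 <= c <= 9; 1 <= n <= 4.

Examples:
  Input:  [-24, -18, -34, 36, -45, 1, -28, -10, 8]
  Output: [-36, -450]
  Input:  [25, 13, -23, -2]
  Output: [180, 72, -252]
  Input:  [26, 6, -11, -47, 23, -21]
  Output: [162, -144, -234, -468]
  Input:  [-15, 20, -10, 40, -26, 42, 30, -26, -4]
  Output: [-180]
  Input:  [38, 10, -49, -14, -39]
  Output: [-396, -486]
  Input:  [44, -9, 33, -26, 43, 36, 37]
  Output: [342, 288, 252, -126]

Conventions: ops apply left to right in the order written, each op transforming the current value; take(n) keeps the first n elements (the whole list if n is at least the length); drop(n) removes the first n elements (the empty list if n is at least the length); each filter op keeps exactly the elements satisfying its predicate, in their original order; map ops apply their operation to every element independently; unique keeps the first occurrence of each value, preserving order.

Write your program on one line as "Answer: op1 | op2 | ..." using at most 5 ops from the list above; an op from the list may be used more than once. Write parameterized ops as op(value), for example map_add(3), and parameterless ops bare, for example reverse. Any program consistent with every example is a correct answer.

filter_odd | map_add(-5) | map_mul(9) | sort_asc | reverse

Check, running the answer program on each example:
  [-24, -18, -34, 36, -45, 1, -28, -10, 8] -> [-45, 1] -> [-50, -4] -> [-450, -36] -> [-450, -36] -> [-36, -450]
  [25, 13, -23, -2] -> [25, 13, -23] -> [20, 8, -28] -> [180, 72, -252] -> [-252, 72, 180] -> [180, 72, -252]
  [26, 6, -11, -47, 23, -21] -> [-11, -47, 23, -21] -> [-16, -52, 18, -26] -> [-144, -468, 162, -234] -> [-468, -234, -144, 162] -> [162, -144, -234, -468]
  [-15, 20, -10, 40, -26, 42, 30, -26, -4] -> [-15] -> [-20] -> [-180] -> [-180] -> [-180]
  [38, 10, -49, -14, -39] -> [-49, -39] -> [-54, -44] -> [-486, -396] -> [-486, -396] -> [-396, -486]
  [44, -9, 33, -26, 43, 36, 37] -> [-9, 33, 43, 37] -> [-14, 28, 38, 32] -> [-126, 252, 342, 288] -> [-126, 252, 288, 342] -> [342, 288, 252, -126]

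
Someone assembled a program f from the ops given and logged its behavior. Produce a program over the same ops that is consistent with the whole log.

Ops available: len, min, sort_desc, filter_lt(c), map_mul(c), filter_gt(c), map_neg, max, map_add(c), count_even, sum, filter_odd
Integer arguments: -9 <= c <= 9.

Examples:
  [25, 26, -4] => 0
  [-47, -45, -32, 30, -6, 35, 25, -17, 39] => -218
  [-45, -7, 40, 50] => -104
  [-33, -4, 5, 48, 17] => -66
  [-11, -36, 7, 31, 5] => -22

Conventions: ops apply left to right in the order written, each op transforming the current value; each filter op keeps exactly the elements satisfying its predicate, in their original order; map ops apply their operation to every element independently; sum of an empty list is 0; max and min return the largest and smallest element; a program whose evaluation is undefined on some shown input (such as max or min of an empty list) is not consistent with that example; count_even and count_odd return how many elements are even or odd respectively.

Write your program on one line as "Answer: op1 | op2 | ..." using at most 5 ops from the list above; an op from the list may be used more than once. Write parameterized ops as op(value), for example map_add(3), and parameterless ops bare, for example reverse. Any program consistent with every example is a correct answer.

filter_odd | sort_desc | filter_lt(-6) | map_mul(2) | sum

Check, running the answer program on each example:
  [25, 26, -4] -> [25] -> [25] -> [] -> [] -> 0
  [-47, -45, -32, 30, -6, 35, 25, -17, 39] -> [-47, -45, 35, 25, -17, 39] -> [39, 35, 25, -17, -45, -47] -> [-17, -45, -47] -> [-34, -90, -94] -> -218
  [-45, -7, 40, 50] -> [-45, -7] -> [-7, -45] -> [-7, -45] -> [-14, -90] -> -104
  [-33, -4, 5, 48, 17] -> [-33, 5, 17] -> [17, 5, -33] -> [-33] -> [-66] -> -66
  [-11, -36, 7, 31, 5] -> [-11, 7, 31, 5] -> [31, 7, 5, -11] -> [-11] -> [-22] -> -22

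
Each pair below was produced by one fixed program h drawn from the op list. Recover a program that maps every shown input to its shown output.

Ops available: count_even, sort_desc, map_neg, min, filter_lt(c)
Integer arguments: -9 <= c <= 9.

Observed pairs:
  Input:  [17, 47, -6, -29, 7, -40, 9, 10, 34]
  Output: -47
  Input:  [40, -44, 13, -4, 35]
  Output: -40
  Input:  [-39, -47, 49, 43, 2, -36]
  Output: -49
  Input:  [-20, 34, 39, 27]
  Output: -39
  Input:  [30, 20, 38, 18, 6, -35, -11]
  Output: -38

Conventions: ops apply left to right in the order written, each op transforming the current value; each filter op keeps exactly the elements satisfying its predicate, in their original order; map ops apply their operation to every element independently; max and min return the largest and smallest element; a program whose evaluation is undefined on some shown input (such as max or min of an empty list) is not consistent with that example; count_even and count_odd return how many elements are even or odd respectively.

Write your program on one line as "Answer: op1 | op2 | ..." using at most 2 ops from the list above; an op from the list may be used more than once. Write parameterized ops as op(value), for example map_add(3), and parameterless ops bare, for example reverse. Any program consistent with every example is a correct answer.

map_neg | min

Check, running the answer program on each example:
  [17, 47, -6, -29, 7, -40, 9, 10, 34] -> [-17, -47, 6, 29, -7, 40, -9, -10, -34] -> -47
  [40, -44, 13, -4, 35] -> [-40, 44, -13, 4, -35] -> -40
  [-39, -47, 49, 43, 2, -36] -> [39, 47, -49, -43, -2, 36] -> -49
  [-20, 34, 39, 27] -> [20, -34, -39, -27] -> -39
  [30, 20, 38, 18, 6, -35, -11] -> [-30, -20, -38, -18, -6, 35, 11] -> -38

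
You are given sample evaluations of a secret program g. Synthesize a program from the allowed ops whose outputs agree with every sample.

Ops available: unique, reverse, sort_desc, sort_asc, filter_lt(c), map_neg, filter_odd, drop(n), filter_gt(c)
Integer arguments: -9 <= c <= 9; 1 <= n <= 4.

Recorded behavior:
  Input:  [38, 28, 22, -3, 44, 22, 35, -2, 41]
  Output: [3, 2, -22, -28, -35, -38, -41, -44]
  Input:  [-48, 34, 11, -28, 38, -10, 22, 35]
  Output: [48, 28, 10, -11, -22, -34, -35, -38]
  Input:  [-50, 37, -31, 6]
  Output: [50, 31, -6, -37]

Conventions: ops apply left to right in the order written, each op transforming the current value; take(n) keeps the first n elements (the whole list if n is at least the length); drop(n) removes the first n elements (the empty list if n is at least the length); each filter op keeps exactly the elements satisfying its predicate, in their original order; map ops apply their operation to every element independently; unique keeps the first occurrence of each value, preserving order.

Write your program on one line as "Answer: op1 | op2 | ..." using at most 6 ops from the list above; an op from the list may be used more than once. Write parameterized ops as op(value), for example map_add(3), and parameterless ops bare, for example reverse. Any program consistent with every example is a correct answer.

map_neg | reverse | unique | reverse | sort_desc

Check, running the answer program on each example:
  [38, 28, 22, -3, 44, 22, 35, -2, 41] -> [-38, -28, -22, 3, -44, -22, -35, 2, -41] -> [-41, 2, -35, -22, -44, 3, -22, -28, -38] -> [-41, 2, -35, -22, -44, 3, -28, -38] -> [-38, -28, 3, -44, -22, -35, 2, -41] -> [3, 2, -22, -28, -35, -38, -41, -44]
  [-48, 34, 11, -28, 38, -10, 22, 35] -> [48, -34, -11, 28, -38, 10, -22, -35] -> [-35, -22, 10, -38, 28, -11, -34, 48] -> [-35, -22, 10, -38, 28, -11, -34, 48] -> [48, -34, -11, 28, -38, 10, -22, -35] -> [48, 28, 10, -11, -22, -34, -35, -38]
  [-50, 37, -31, 6] -> [50, -37, 31, -6] -> [-6, 31, -37, 50] -> [-6, 31, -37, 50] -> [50, -37, 31, -6] -> [50, 31, -6, -37]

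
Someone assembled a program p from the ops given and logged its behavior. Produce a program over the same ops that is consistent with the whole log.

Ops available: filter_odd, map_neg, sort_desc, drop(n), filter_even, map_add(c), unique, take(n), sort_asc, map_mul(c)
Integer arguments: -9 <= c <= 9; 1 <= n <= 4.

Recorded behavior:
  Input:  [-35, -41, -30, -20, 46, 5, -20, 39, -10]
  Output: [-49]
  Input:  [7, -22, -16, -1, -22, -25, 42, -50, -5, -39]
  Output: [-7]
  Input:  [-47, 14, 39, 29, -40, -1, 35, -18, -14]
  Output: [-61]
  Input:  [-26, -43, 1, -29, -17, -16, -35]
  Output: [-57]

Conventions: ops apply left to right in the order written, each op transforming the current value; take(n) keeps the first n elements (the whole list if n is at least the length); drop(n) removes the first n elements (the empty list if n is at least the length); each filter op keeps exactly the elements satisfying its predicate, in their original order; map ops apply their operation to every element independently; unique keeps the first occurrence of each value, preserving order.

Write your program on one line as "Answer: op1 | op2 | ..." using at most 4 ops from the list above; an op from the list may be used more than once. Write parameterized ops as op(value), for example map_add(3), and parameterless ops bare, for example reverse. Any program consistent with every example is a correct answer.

map_add(-7) | map_add(-7) | filter_odd | take(1)

Check, running the answer program on each example:
  [-35, -41, -30, -20, 46, 5, -20, 39, -10] -> [-42, -48, -37, -27, 39, -2, -27, 32, -17] -> [-49, -55, -44, -34, 32, -9, -34, 25, -24] -> [-49, -55, -9, 25] -> [-49]
  [7, -22, -16, -1, -22, -25, 42, -50, -5, -39] -> [0, -29, -23, -8, -29, -32, 35, -57, -12, -46] -> [-7, -36, -30, -15, -36, -39, 28, -64, -19, -53] -> [-7, -15, -39, -19, -53] -> [-7]
  [-47, 14, 39, 29, -40, -1, 35, -18, -14] -> [-54, 7, 32, 22, -47, -8, 28, -25, -21] -> [-61, 0, 25, 15, -54, -15, 21, -32, -28] -> [-61, 25, 15, -15, 21] -> [-61]
  [-26, -43, 1, -29, -17, -16, -35] -> [-33, -50, -6, -36, -24, -23, -42] -> [-40, -57, -13, -43, -31, -30, -49] -> [-57, -13, -43, -31, -49] -> [-57]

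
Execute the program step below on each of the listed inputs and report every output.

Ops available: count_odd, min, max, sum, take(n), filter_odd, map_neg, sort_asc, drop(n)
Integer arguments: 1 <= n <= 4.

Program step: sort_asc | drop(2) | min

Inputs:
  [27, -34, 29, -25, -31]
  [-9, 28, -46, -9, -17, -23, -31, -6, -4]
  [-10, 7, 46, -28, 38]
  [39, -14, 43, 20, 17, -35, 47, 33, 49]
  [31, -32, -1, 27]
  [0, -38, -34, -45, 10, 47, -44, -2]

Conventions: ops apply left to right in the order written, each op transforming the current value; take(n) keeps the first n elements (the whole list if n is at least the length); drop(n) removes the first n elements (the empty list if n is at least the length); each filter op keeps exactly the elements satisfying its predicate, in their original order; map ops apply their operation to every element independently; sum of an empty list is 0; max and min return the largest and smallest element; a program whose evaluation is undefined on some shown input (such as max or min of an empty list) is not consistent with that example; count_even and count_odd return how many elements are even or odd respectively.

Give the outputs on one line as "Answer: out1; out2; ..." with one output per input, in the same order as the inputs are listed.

-25; -23; 7; 17; 27; -38

Execution, op by op:
  [27, -34, 29, -25, -31] -> [-34, -31, -25, 27, 29] -> [-25, 27, 29] -> -25
  [-9, 28, -46, -9, -17, -23, -31, -6, -4] -> [-46, -31, -23, -17, -9, -9, -6, -4, 28] -> [-23, -17, -9, -9, -6, -4, 28] -> -23
  [-10, 7, 46, -28, 38] -> [-28, -10, 7, 38, 46] -> [7, 38, 46] -> 7
  [39, -14, 43, 20, 17, -35, 47, 33, 49] -> [-35, -14, 17, 20, 33, 39, 43, 47, 49] -> [17, 20, 33, 39, 43, 47, 49] -> 17
  [31, -32, -1, 27] -> [-32, -1, 27, 31] -> [27, 31] -> 27
  [0, -38, -34, -45, 10, 47, -44, -2] -> [-45, -44, -38, -34, -2, 0, 10, 47] -> [-38, -34, -2, 0, 10, 47] -> -38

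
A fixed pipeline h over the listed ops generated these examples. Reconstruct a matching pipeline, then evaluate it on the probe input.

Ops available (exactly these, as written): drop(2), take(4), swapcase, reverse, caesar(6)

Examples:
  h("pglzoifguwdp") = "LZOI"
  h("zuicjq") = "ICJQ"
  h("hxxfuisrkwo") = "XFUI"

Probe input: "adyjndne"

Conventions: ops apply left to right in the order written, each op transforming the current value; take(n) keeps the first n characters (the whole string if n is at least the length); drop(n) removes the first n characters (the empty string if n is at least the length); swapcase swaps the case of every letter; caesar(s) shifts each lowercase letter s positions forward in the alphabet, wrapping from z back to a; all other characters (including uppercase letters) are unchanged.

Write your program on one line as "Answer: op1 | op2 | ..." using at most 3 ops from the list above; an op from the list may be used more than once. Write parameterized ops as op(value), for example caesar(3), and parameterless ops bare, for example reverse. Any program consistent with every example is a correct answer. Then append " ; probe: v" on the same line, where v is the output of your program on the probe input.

swapcase | drop(2) | take(4) ; probe: "YJND"

Check, running the answer program on each example:
  "pglzoifguwdp" -> "PGLZOIFGUWDP" -> "LZOIFGUWDP" -> "LZOI"
  "zuicjq" -> "ZUICJQ" -> "ICJQ" -> "ICJQ"
  "hxxfuisrkwo" -> "HXXFUISRKWO" -> "XFUISRKWO" -> "XFUI"
  probe: "adyjndne" -> "ADYJNDNE" -> "YJNDNE" -> "YJND"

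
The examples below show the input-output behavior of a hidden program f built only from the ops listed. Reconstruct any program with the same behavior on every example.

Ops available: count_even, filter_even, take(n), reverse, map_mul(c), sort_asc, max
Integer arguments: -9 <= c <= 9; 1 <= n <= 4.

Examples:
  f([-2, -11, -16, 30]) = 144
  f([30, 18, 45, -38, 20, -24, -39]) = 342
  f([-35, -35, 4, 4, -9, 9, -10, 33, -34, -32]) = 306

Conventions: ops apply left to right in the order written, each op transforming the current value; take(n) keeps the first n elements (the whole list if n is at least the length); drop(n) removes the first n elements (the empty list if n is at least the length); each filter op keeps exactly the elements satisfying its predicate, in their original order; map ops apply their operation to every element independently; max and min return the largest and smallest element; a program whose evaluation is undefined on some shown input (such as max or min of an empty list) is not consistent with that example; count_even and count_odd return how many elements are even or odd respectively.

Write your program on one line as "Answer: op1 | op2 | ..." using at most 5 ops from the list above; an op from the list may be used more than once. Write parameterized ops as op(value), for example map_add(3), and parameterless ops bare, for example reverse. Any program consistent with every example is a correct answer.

filter_even | map_mul(-9) | reverse | sort_asc | max

Check, running the answer program on each example:
  [-2, -11, -16, 30] -> [-2, -16, 30] -> [18, 144, -270] -> [-270, 144, 18] -> [-270, 18, 144] -> 144
  [30, 18, 45, -38, 20, -24, -39] -> [30, 18, -38, 20, -24] -> [-270, -162, 342, -180, 216] -> [216, -180, 342, -162, -270] -> [-270, -180, -162, 216, 342] -> 342
  [-35, -35, 4, 4, -9, 9, -10, 33, -34, -32] -> [4, 4, -10, -34, -32] -> [-36, -36, 90, 306, 288] -> [288, 306, 90, -36, -36] -> [-36, -36, 90, 288, 306] -> 306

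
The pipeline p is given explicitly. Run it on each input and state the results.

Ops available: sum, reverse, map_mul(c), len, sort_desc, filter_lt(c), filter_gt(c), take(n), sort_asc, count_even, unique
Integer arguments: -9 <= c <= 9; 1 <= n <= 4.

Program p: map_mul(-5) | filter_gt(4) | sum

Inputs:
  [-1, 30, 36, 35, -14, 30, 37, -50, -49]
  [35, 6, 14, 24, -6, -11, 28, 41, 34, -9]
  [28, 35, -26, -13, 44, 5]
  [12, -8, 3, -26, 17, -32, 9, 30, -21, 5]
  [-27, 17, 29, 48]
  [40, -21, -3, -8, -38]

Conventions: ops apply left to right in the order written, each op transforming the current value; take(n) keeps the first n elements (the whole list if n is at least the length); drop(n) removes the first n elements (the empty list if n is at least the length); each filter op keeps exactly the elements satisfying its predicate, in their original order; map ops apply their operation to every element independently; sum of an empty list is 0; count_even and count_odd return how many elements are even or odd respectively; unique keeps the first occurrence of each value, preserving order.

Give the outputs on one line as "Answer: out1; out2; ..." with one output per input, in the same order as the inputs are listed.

Execution, op by op:
  [-1, 30, 36, 35, -14, 30, 37, -50, -49] -> [5, -150, -180, -175, 70, -150, -185, 250, 245] -> [5, 70, 250, 245] -> 570
  [35, 6, 14, 24, -6, -11, 28, 41, 34, -9] -> [-175, -30, -70, -120, 30, 55, -140, -205, -170, 45] -> [30, 55, 45] -> 130
  [28, 35, -26, -13, 44, 5] -> [-140, -175, 130, 65, -220, -25] -> [130, 65] -> 195
  [12, -8, 3, -26, 17, -32, 9, 30, -21, 5] -> [-60, 40, -15, 130, -85, 160, -45, -150, 105, -25] -> [40, 130, 160, 105] -> 435
  [-27, 17, 29, 48] -> [135, -85, -145, -240] -> [135] -> 135
  [40, -21, -3, -8, -38] -> [-200, 105, 15, 40, 190] -> [105, 15, 40, 190] -> 350

570; 130; 195; 435; 135; 350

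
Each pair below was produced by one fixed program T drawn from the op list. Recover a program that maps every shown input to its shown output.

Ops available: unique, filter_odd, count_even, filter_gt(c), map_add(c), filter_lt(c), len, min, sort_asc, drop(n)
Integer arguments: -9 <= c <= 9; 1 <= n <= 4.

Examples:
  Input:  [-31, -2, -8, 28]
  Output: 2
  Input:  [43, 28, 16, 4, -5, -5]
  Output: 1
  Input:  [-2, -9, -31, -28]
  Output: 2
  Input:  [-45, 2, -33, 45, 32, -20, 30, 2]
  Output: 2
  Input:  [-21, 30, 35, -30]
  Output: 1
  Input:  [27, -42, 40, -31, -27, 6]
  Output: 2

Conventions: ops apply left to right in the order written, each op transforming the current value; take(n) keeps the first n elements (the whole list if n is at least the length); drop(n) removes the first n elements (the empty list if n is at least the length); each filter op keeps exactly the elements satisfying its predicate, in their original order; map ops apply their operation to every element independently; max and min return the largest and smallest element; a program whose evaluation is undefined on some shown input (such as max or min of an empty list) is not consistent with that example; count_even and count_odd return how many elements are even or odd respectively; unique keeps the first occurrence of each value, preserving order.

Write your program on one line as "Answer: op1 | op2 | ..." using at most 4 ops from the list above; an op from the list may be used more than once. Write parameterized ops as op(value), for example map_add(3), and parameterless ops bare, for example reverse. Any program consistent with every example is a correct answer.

filter_lt(8) | unique | count_even

Check, running the answer program on each example:
  [-31, -2, -8, 28] -> [-31, -2, -8] -> [-31, -2, -8] -> 2
  [43, 28, 16, 4, -5, -5] -> [4, -5, -5] -> [4, -5] -> 1
  [-2, -9, -31, -28] -> [-2, -9, -31, -28] -> [-2, -9, -31, -28] -> 2
  [-45, 2, -33, 45, 32, -20, 30, 2] -> [-45, 2, -33, -20, 2] -> [-45, 2, -33, -20] -> 2
  [-21, 30, 35, -30] -> [-21, -30] -> [-21, -30] -> 1
  [27, -42, 40, -31, -27, 6] -> [-42, -31, -27, 6] -> [-42, -31, -27, 6] -> 2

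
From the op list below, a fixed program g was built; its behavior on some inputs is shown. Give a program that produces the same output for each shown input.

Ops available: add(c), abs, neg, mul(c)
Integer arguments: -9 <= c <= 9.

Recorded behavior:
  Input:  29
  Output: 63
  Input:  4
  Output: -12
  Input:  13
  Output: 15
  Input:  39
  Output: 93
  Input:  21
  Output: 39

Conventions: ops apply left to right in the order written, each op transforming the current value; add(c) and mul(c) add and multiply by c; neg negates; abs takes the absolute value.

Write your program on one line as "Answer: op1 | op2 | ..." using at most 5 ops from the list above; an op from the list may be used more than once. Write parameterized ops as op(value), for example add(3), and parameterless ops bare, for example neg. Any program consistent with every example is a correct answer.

add(-7) | neg | add(1) | mul(-3)

Check, running the answer program on each example:
  29 -> 22 -> -22 -> -21 -> 63
  4 -> -3 -> 3 -> 4 -> -12
  13 -> 6 -> -6 -> -5 -> 15
  39 -> 32 -> -32 -> -31 -> 93
  21 -> 14 -> -14 -> -13 -> 39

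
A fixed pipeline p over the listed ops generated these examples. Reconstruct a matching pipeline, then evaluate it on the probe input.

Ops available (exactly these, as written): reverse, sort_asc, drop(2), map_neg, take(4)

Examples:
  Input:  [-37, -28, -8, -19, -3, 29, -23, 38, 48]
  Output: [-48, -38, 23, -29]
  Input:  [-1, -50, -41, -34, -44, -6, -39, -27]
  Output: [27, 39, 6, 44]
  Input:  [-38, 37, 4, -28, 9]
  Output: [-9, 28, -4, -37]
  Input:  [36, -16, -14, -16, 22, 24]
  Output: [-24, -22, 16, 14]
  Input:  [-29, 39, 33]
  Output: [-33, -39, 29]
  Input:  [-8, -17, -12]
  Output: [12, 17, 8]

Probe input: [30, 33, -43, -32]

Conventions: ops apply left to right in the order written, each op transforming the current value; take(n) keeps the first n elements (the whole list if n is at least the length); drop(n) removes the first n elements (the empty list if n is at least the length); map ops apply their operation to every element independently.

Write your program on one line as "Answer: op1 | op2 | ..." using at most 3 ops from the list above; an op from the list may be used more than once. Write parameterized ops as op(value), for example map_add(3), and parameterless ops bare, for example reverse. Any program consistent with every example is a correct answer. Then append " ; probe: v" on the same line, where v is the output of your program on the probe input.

map_neg | reverse | take(4) ; probe: [32, 43, -33, -30]

Check, running the answer program on each example:
  [-37, -28, -8, -19, -3, 29, -23, 38, 48] -> [37, 28, 8, 19, 3, -29, 23, -38, -48] -> [-48, -38, 23, -29, 3, 19, 8, 28, 37] -> [-48, -38, 23, -29]
  [-1, -50, -41, -34, -44, -6, -39, -27] -> [1, 50, 41, 34, 44, 6, 39, 27] -> [27, 39, 6, 44, 34, 41, 50, 1] -> [27, 39, 6, 44]
  [-38, 37, 4, -28, 9] -> [38, -37, -4, 28, -9] -> [-9, 28, -4, -37, 38] -> [-9, 28, -4, -37]
  [36, -16, -14, -16, 22, 24] -> [-36, 16, 14, 16, -22, -24] -> [-24, -22, 16, 14, 16, -36] -> [-24, -22, 16, 14]
  [-29, 39, 33] -> [29, -39, -33] -> [-33, -39, 29] -> [-33, -39, 29]
  [-8, -17, -12] -> [8, 17, 12] -> [12, 17, 8] -> [12, 17, 8]
  probe: [30, 33, -43, -32] -> [-30, -33, 43, 32] -> [32, 43, -33, -30] -> [32, 43, -33, -30]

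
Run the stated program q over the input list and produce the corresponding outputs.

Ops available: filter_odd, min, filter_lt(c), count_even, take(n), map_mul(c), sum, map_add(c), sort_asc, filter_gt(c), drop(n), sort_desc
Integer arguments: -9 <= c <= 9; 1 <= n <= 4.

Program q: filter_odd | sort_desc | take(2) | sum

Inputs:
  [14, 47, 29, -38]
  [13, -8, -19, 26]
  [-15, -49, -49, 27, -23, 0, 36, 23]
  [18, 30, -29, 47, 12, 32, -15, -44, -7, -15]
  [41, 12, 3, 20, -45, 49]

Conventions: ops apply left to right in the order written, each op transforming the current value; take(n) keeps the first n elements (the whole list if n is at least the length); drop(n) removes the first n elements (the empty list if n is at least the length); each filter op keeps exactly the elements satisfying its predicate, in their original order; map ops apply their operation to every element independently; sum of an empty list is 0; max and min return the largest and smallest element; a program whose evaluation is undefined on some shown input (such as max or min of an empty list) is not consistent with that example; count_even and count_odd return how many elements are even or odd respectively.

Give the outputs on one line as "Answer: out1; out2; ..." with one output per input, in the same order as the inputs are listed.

76; -6; 50; 40; 90

Execution, op by op:
  [14, 47, 29, -38] -> [47, 29] -> [47, 29] -> [47, 29] -> 76
  [13, -8, -19, 26] -> [13, -19] -> [13, -19] -> [13, -19] -> -6
  [-15, -49, -49, 27, -23, 0, 36, 23] -> [-15, -49, -49, 27, -23, 23] -> [27, 23, -15, -23, -49, -49] -> [27, 23] -> 50
  [18, 30, -29, 47, 12, 32, -15, -44, -7, -15] -> [-29, 47, -15, -7, -15] -> [47, -7, -15, -15, -29] -> [47, -7] -> 40
  [41, 12, 3, 20, -45, 49] -> [41, 3, -45, 49] -> [49, 41, 3, -45] -> [49, 41] -> 90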